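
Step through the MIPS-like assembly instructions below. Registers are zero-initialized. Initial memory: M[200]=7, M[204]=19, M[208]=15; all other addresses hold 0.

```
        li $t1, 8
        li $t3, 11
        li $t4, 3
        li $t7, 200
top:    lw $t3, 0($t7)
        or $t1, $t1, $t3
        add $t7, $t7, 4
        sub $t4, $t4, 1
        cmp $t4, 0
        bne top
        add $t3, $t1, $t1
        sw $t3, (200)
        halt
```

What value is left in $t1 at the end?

after li $t1, 8: $t1=8
after li $t3, 11: $t3=11
after li $t4, 3: $t4=3
after li $t7, 200: $t7=200
after lw $t3, 0($t7): $t3=M[200]=7
after or $t1, $t1, $t3: $t1=8|7=15
after add $t7, $t7, 4: $t7=200+4=204
after sub $t4, $t4, 1: $t4=3-1=2
cmp $t4, 0  (cmp 2,0)
bne top: taken
after lw $t3, 0($t7): $t3=M[204]=19
after or $t1, $t1, $t3: $t1=15|19=31
after add $t7, $t7, 4: $t7=204+4=208
after sub $t4, $t4, 1: $t4=2-1=1
cmp $t4, 0  (cmp 1,0)
bne top: taken
after lw $t3, 0($t7): $t3=M[208]=15
after or $t1, $t1, $t3: $t1=31|15=31
after add $t7, $t7, 4: $t7=208+4=212
after sub $t4, $t4, 1: $t4=1-1=0
cmp $t4, 0  (cmp 0,0)
bne top: not taken
after add $t3, $t1, $t1: $t3=31+31=62
sw $t3, (200) → M[200]=62
halt.

31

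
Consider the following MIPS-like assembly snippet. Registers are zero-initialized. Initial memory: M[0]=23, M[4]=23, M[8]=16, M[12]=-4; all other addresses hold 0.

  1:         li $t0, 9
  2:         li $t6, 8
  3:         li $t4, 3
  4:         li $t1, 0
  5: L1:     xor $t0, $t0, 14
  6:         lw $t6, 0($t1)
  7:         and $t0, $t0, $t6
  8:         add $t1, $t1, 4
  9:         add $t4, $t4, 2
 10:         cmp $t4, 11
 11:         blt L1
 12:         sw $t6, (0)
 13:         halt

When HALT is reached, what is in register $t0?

li $t0, 9 → $t0=9
li $t6, 8 → $t6=8
li $t4, 3 → $t4=3
li $t1, 0 → $t1=0
xor $t0, $t0, 14 → $t0=9^14=7
lw $t6, 0($t1) → $t6=M[0]=23
and $t0, $t0, $t6 → $t0=7&23=7
add $t1, $t1, 4 → $t1=0+4=4
add $t4, $t4, 2 → $t4=3+2=5
cmp $t4, 11  (cmp 5,11)
blt L1: taken
xor $t0, $t0, 14 → $t0=7^14=9
lw $t6, 0($t1) → $t6=M[4]=23
and $t0, $t0, $t6 → $t0=9&23=1
add $t1, $t1, 4 → $t1=4+4=8
add $t4, $t4, 2 → $t4=5+2=7
cmp $t4, 11  (cmp 7,11)
blt L1: taken
xor $t0, $t0, 14 → $t0=1^14=15
lw $t6, 0($t1) → $t6=M[8]=16
and $t0, $t0, $t6 → $t0=15&16=0
add $t1, $t1, 4 → $t1=8+4=12
add $t4, $t4, 2 → $t4=7+2=9
cmp $t4, 11  (cmp 9,11)
blt L1: taken
xor $t0, $t0, 14 → $t0=0^14=14
lw $t6, 0($t1) → $t6=M[12]=-4
and $t0, $t0, $t6 → $t0=14&(-4)=12
add $t1, $t1, 4 → $t1=12+4=16
add $t4, $t4, 2 → $t4=9+2=11
cmp $t4, 11  (cmp 11,11)
blt L1: not taken
sw $t6, (0) → M[0]=-4
halt.

12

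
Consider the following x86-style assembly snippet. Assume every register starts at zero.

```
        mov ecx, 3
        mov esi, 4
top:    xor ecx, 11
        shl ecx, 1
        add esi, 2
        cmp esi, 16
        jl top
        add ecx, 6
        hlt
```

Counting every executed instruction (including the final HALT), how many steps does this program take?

34

after mov ecx, 3: ecx=3
after mov esi, 4: esi=4
after xor ecx, 11: ecx=3^11=8
after shl ecx, 1: ecx=8<<1=16
after add esi, 2: esi=4+2=6
cmp esi, 16  (cmp 6,16)
jl top: taken
after xor ecx, 11: ecx=16^11=27
after shl ecx, 1: ecx=27<<1=54
after add esi, 2: esi=6+2=8
cmp esi, 16  (cmp 8,16)
jl top: taken
after xor ecx, 11: ecx=54^11=61
after shl ecx, 1: ecx=61<<1=122
after add esi, 2: esi=8+2=10
cmp esi, 16  (cmp 10,16)
jl top: taken
after xor ecx, 11: ecx=122^11=113
after shl ecx, 1: ecx=113<<1=226
after add esi, 2: esi=10+2=12
cmp esi, 16  (cmp 12,16)
jl top: taken
after xor ecx, 11: ecx=226^11=233
after shl ecx, 1: ecx=233<<1=466
after add esi, 2: esi=12+2=14
cmp esi, 16  (cmp 14,16)
jl top: taken
after xor ecx, 11: ecx=466^11=473
after shl ecx, 1: ecx=473<<1=946
after add esi, 2: esi=14+2=16
cmp esi, 16  (cmp 16,16)
jl top: not taken
after add ecx, 6: ecx=946+6=952
halt.
Total executed instructions: 34.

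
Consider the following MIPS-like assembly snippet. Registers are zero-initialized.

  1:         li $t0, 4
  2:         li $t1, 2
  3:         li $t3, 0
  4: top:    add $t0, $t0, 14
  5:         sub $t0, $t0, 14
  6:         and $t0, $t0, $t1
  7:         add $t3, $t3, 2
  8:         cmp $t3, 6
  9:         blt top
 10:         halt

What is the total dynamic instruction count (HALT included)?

after li $t0, 4: $t0=4
after li $t1, 2: $t1=2
after li $t3, 0: $t3=0
after add $t0, $t0, 14: $t0=4+14=18
after sub $t0, $t0, 14: $t0=18-14=4
after and $t0, $t0, $t1: $t0=4&2=0
after add $t3, $t3, 2: $t3=0+2=2
cmp $t3, 6  (cmp 2,6)
blt top: taken
after add $t0, $t0, 14: $t0=0+14=14
after sub $t0, $t0, 14: $t0=14-14=0
after and $t0, $t0, $t1: $t0=0&2=0
after add $t3, $t3, 2: $t3=2+2=4
cmp $t3, 6  (cmp 4,6)
blt top: taken
after add $t0, $t0, 14: $t0=0+14=14
after sub $t0, $t0, 14: $t0=14-14=0
after and $t0, $t0, $t1: $t0=0&2=0
after add $t3, $t3, 2: $t3=4+2=6
cmp $t3, 6  (cmp 6,6)
blt top: not taken
halt.
Total executed instructions: 22.

22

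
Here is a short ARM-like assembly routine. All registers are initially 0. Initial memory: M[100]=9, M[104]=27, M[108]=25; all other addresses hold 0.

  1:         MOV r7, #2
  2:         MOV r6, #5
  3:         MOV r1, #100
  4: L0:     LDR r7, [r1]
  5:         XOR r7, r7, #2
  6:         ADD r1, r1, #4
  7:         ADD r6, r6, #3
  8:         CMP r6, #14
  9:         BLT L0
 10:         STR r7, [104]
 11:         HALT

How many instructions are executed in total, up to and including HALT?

r7=2
r6=5
r1=100
r7=M[100]=9
r7=9^2=11
r1=100+4=104
r6=5+3=8
CMP r6, #14  (cmp 8,14)
BLT L0: taken
r7=M[104]=27
r7=27^2=25
r1=104+4=108
r6=8+3=11
CMP r6, #14  (cmp 11,14)
BLT L0: taken
r7=M[108]=25
r7=25^2=27
r1=108+4=112
r6=11+3=14
CMP r6, #14  (cmp 14,14)
BLT L0: not taken
STR r7, [104] → M[104]=27
halt.
Total executed instructions: 23.

23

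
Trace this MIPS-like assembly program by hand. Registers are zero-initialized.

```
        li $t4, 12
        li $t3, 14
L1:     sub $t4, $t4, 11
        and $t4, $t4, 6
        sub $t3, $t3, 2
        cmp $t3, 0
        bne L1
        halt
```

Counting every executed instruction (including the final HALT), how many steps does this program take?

after li $t4, 12: $t4=12
after li $t3, 14: $t3=14
after sub $t4, $t4, 11: $t4=12-11=1
after and $t4, $t4, 6: $t4=1&6=0
after sub $t3, $t3, 2: $t3=14-2=12
cmp $t3, 0  (cmp 12,0)
bne L1: taken
after sub $t4, $t4, 11: $t4=0-11=-11
after and $t4, $t4, 6: $t4=(-11)&6=4
after sub $t3, $t3, 2: $t3=12-2=10
cmp $t3, 0  (cmp 10,0)
bne L1: taken
after sub $t4, $t4, 11: $t4=4-11=-7
after and $t4, $t4, 6: $t4=(-7)&6=0
after sub $t3, $t3, 2: $t3=10-2=8
cmp $t3, 0  (cmp 8,0)
bne L1: taken
after sub $t4, $t4, 11: $t4=0-11=-11
after and $t4, $t4, 6: $t4=(-11)&6=4
after sub $t3, $t3, 2: $t3=8-2=6
cmp $t3, 0  (cmp 6,0)
bne L1: taken
after sub $t4, $t4, 11: $t4=4-11=-7
after and $t4, $t4, 6: $t4=(-7)&6=0
after sub $t3, $t3, 2: $t3=6-2=4
cmp $t3, 0  (cmp 4,0)
bne L1: taken
after sub $t4, $t4, 11: $t4=0-11=-11
after and $t4, $t4, 6: $t4=(-11)&6=4
after sub $t3, $t3, 2: $t3=4-2=2
cmp $t3, 0  (cmp 2,0)
bne L1: taken
after sub $t4, $t4, 11: $t4=4-11=-7
after and $t4, $t4, 6: $t4=(-7)&6=0
after sub $t3, $t3, 2: $t3=2-2=0
cmp $t3, 0  (cmp 0,0)
bne L1: not taken
halt.
Total executed instructions: 38.

38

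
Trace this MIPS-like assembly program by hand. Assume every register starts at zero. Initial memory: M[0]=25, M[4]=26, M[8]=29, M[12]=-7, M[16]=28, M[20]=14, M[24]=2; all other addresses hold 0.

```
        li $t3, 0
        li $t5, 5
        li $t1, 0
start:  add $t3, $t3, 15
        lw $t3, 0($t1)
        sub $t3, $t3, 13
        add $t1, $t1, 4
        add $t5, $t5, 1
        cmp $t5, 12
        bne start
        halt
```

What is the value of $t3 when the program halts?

-11

li $t3, 0 → $t3=0
li $t5, 5 → $t5=5
li $t1, 0 → $t1=0
add $t3, $t3, 15 → $t3=0+15=15
lw $t3, 0($t1) → $t3=M[0]=25
sub $t3, $t3, 13 → $t3=25-13=12
add $t1, $t1, 4 → $t1=0+4=4
add $t5, $t5, 1 → $t5=5+1=6
cmp $t5, 12  (cmp 6,12)
bne start: taken
add $t3, $t3, 15 → $t3=12+15=27
lw $t3, 0($t1) → $t3=M[4]=26
sub $t3, $t3, 13 → $t3=26-13=13
add $t1, $t1, 4 → $t1=4+4=8
add $t5, $t5, 1 → $t5=6+1=7
cmp $t5, 12  (cmp 7,12)
bne start: taken
add $t3, $t3, 15 → $t3=13+15=28
lw $t3, 0($t1) → $t3=M[8]=29
sub $t3, $t3, 13 → $t3=29-13=16
add $t1, $t1, 4 → $t1=8+4=12
add $t5, $t5, 1 → $t5=7+1=8
cmp $t5, 12  (cmp 8,12)
bne start: taken
add $t3, $t3, 15 → $t3=16+15=31
lw $t3, 0($t1) → $t3=M[12]=-7
sub $t3, $t3, 13 → $t3=(-7)-13=-20
add $t1, $t1, 4 → $t1=12+4=16
add $t5, $t5, 1 → $t5=8+1=9
cmp $t5, 12  (cmp 9,12)
bne start: taken
add $t3, $t3, 15 → $t3=(-20)+15=-5
lw $t3, 0($t1) → $t3=M[16]=28
sub $t3, $t3, 13 → $t3=28-13=15
add $t1, $t1, 4 → $t1=16+4=20
add $t5, $t5, 1 → $t5=9+1=10
cmp $t5, 12  (cmp 10,12)
bne start: taken
add $t3, $t3, 15 → $t3=15+15=30
lw $t3, 0($t1) → $t3=M[20]=14
sub $t3, $t3, 13 → $t3=14-13=1
add $t1, $t1, 4 → $t1=20+4=24
add $t5, $t5, 1 → $t5=10+1=11
cmp $t5, 12  (cmp 11,12)
bne start: taken
add $t3, $t3, 15 → $t3=1+15=16
lw $t3, 0($t1) → $t3=M[24]=2
sub $t3, $t3, 13 → $t3=2-13=-11
add $t1, $t1, 4 → $t1=24+4=28
add $t5, $t5, 1 → $t5=11+1=12
cmp $t5, 12  (cmp 12,12)
bne start: not taken
halt.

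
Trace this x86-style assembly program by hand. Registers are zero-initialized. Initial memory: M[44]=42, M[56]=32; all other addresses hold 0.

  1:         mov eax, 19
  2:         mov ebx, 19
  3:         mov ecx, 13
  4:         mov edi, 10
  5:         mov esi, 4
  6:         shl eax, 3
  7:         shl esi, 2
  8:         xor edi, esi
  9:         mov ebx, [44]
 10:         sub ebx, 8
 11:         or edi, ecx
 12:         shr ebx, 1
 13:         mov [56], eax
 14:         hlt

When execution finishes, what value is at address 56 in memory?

mov eax, 19 → eax=19
mov ebx, 19 → ebx=19
mov ecx, 13 → ecx=13
mov edi, 10 → edi=10
mov esi, 4 → esi=4
shl eax, 3 → eax=19<<3=152
shl esi, 2 → esi=4<<2=16
xor edi, esi → edi=10^16=26
mov ebx, [44] → ebx=M[44]=42
sub ebx, 8 → ebx=42-8=34
or edi, ecx → edi=26|13=31
shr ebx, 1 → ebx=34>>1=17
mov [56], eax → M[56]=152
halt.

152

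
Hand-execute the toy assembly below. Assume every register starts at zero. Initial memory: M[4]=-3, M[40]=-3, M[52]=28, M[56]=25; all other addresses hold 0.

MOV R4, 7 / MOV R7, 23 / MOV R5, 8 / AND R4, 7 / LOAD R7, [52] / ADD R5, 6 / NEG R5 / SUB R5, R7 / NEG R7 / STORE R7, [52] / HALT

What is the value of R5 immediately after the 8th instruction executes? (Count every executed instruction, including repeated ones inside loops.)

-42

after MOV R4, 7: R4=7
after MOV R7, 23: R7=23
after MOV R5, 8: R5=8
after AND R4, 7: R4=7&7=7
after LOAD R7, [52]: R7=M[52]=28
after ADD R5, 6: R5=8+6=14
after NEG R5: R5=-(14)=-14
after SUB R5, R7: R5=(-14)-28=-42
After step 8: R5 = -42.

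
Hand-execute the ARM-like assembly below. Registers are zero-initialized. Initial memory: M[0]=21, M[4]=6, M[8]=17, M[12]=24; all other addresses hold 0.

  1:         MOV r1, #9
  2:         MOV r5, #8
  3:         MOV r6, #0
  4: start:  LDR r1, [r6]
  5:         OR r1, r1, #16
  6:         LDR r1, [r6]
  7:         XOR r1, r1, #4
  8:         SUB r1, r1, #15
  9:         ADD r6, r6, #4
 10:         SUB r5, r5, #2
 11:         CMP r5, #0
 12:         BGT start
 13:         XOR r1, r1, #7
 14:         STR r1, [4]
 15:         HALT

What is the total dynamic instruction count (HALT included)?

r1=9
r5=8
r6=0
r1=M[0]=21
r1=21|16=21
r1=M[0]=21
r1=21^4=17
r1=17-15=2
r6=0+4=4
r5=8-2=6
CMP r5, #0  (cmp 6,0)
BGT start: taken
r1=M[4]=6
r1=6|16=22
r1=M[4]=6
r1=6^4=2
r1=2-15=-13
r6=4+4=8
r5=6-2=4
CMP r5, #0  (cmp 4,0)
BGT start: taken
r1=M[8]=17
r1=17|16=17
r1=M[8]=17
r1=17^4=21
r1=21-15=6
r6=8+4=12
r5=4-2=2
CMP r5, #0  (cmp 2,0)
BGT start: taken
r1=M[12]=24
r1=24|16=24
r1=M[12]=24
r1=24^4=28
r1=28-15=13
r6=12+4=16
r5=2-2=0
CMP r5, #0  (cmp 0,0)
BGT start: not taken
r1=13^7=10
STR r1, [4] → M[4]=10
halt.
Total executed instructions: 42.

42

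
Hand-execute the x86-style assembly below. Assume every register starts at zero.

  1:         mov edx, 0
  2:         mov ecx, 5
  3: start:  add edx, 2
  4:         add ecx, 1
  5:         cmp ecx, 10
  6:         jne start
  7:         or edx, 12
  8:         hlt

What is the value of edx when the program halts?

14

after mov edx, 0: edx=0
after mov ecx, 5: ecx=5
after add edx, 2: edx=0+2=2
after add ecx, 1: ecx=5+1=6
cmp ecx, 10  (cmp 6,10)
jne start: taken
after add edx, 2: edx=2+2=4
after add ecx, 1: ecx=6+1=7
cmp ecx, 10  (cmp 7,10)
jne start: taken
after add edx, 2: edx=4+2=6
after add ecx, 1: ecx=7+1=8
cmp ecx, 10  (cmp 8,10)
jne start: taken
after add edx, 2: edx=6+2=8
after add ecx, 1: ecx=8+1=9
cmp ecx, 10  (cmp 9,10)
jne start: taken
after add edx, 2: edx=8+2=10
after add ecx, 1: ecx=9+1=10
cmp ecx, 10  (cmp 10,10)
jne start: not taken
after or edx, 12: edx=10|12=14
halt.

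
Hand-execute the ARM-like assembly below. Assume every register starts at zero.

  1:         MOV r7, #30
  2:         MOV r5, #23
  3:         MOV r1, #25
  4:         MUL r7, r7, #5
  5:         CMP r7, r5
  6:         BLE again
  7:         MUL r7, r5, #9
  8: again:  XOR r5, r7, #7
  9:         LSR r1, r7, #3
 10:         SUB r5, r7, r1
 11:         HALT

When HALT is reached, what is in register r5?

MOV r7, #30 → r7=30
MOV r5, #23 → r5=23
MOV r1, #25 → r1=25
MUL r7, r7, #5 → r7=30*5=150
CMP r7, r5  (cmp 150,23)
BLE again: not taken
MUL r7, r5, #9 → r7=23*9=207
XOR r5, r7, #7 → r5=207^7=200
LSR r1, r7, #3 → r1=207>>3=25
SUB r5, r7, r1 → r5=207-25=182
halt.

182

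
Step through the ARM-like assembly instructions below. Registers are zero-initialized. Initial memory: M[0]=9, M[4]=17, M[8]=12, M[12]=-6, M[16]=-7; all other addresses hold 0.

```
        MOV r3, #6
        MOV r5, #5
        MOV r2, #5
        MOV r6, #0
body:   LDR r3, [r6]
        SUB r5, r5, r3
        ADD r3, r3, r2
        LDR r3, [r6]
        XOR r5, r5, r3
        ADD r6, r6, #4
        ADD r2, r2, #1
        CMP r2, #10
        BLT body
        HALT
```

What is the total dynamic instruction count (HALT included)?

50

MOV r3, #6 → r3=6
MOV r5, #5 → r5=5
MOV r2, #5 → r2=5
MOV r6, #0 → r6=0
LDR r3, [r6] → r3=M[0]=9
SUB r5, r5, r3 → r5=5-9=-4
ADD r3, r3, r2 → r3=9+5=14
LDR r3, [r6] → r3=M[0]=9
XOR r5, r5, r3 → r5=(-4)^9=-11
ADD r6, r6, #4 → r6=0+4=4
ADD r2, r2, #1 → r2=5+1=6
CMP r2, #10  (cmp 6,10)
BLT body: taken
LDR r3, [r6] → r3=M[4]=17
SUB r5, r5, r3 → r5=(-11)-17=-28
ADD r3, r3, r2 → r3=17+6=23
LDR r3, [r6] → r3=M[4]=17
XOR r5, r5, r3 → r5=(-28)^17=-11
ADD r6, r6, #4 → r6=4+4=8
ADD r2, r2, #1 → r2=6+1=7
CMP r2, #10  (cmp 7,10)
BLT body: taken
LDR r3, [r6] → r3=M[8]=12
SUB r5, r5, r3 → r5=(-11)-12=-23
ADD r3, r3, r2 → r3=12+7=19
LDR r3, [r6] → r3=M[8]=12
XOR r5, r5, r3 → r5=(-23)^12=-27
ADD r6, r6, #4 → r6=8+4=12
ADD r2, r2, #1 → r2=7+1=8
CMP r2, #10  (cmp 8,10)
BLT body: taken
LDR r3, [r6] → r3=M[12]=-6
SUB r5, r5, r3 → r5=(-27)-(-6)=-21
ADD r3, r3, r2 → r3=(-6)+8=2
LDR r3, [r6] → r3=M[12]=-6
XOR r5, r5, r3 → r5=(-21)^(-6)=17
ADD r6, r6, #4 → r6=12+4=16
ADD r2, r2, #1 → r2=8+1=9
CMP r2, #10  (cmp 9,10)
BLT body: taken
LDR r3, [r6] → r3=M[16]=-7
SUB r5, r5, r3 → r5=17-(-7)=24
ADD r3, r3, r2 → r3=(-7)+9=2
LDR r3, [r6] → r3=M[16]=-7
XOR r5, r5, r3 → r5=24^(-7)=-31
ADD r6, r6, #4 → r6=16+4=20
ADD r2, r2, #1 → r2=9+1=10
CMP r2, #10  (cmp 10,10)
BLT body: not taken
halt.
Total executed instructions: 50.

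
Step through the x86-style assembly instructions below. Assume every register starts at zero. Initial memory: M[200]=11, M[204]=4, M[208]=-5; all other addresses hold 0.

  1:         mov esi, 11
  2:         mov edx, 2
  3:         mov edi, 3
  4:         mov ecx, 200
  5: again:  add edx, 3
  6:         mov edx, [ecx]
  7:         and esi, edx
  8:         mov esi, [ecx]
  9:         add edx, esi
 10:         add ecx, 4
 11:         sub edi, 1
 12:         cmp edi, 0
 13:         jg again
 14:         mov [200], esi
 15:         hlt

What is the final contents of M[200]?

mov esi, 11 → esi=11
mov edx, 2 → edx=2
mov edi, 3 → edi=3
mov ecx, 200 → ecx=200
add edx, 3 → edx=2+3=5
mov edx, [ecx] → edx=M[200]=11
and esi, edx → esi=11&11=11
mov esi, [ecx] → esi=M[200]=11
add edx, esi → edx=11+11=22
add ecx, 4 → ecx=200+4=204
sub edi, 1 → edi=3-1=2
cmp edi, 0  (cmp 2,0)
jg again: taken
add edx, 3 → edx=22+3=25
mov edx, [ecx] → edx=M[204]=4
and esi, edx → esi=11&4=0
mov esi, [ecx] → esi=M[204]=4
add edx, esi → edx=4+4=8
add ecx, 4 → ecx=204+4=208
sub edi, 1 → edi=2-1=1
cmp edi, 0  (cmp 1,0)
jg again: taken
add edx, 3 → edx=8+3=11
mov edx, [ecx] → edx=M[208]=-5
and esi, edx → esi=4&(-5)=0
mov esi, [ecx] → esi=M[208]=-5
add edx, esi → edx=(-5)+(-5)=-10
add ecx, 4 → ecx=208+4=212
sub edi, 1 → edi=1-1=0
cmp edi, 0  (cmp 0,0)
jg again: not taken
mov [200], esi → M[200]=-5
halt.

-5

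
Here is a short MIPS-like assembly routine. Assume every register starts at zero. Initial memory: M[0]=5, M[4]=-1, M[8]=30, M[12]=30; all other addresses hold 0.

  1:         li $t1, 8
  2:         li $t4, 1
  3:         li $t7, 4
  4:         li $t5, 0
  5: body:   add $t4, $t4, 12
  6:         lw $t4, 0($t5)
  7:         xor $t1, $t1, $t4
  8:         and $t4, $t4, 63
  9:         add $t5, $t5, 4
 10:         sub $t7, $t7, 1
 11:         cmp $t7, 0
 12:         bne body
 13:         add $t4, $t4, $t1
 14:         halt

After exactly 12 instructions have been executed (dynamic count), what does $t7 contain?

3

li $t1, 8 → $t1=8
li $t4, 1 → $t4=1
li $t7, 4 → $t7=4
li $t5, 0 → $t5=0
add $t4, $t4, 12 → $t4=1+12=13
lw $t4, 0($t5) → $t4=M[0]=5
xor $t1, $t1, $t4 → $t1=8^5=13
and $t4, $t4, 63 → $t4=5&63=5
add $t5, $t5, 4 → $t5=0+4=4
sub $t7, $t7, 1 → $t7=4-1=3
cmp $t7, 0  (cmp 3,0)
bne body: taken
After step 12: $t7 = 3.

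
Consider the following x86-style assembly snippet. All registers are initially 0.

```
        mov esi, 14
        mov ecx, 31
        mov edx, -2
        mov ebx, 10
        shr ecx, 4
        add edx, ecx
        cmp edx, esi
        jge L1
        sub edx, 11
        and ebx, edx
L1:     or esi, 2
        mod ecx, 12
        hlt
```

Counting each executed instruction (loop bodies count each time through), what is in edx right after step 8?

mov esi, 14 → esi=14
mov ecx, 31 → ecx=31
mov edx, -2 → edx=-2
mov ebx, 10 → ebx=10
shr ecx, 4 → ecx=31>>4=1
add edx, ecx → edx=(-2)+1=-1
cmp edx, esi  (cmp -1,14)
jge L1: not taken
After step 8: edx = -1.

-1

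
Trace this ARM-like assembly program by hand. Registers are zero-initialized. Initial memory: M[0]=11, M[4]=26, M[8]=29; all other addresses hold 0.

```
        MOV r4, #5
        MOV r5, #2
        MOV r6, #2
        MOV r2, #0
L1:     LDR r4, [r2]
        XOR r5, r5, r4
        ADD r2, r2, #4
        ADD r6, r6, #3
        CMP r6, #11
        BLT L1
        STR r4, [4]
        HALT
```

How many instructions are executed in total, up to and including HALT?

after MOV r4, #5: r4=5
after MOV r5, #2: r5=2
after MOV r6, #2: r6=2
after MOV r2, #0: r2=0
after LDR r4, [r2]: r4=M[0]=11
after XOR r5, r5, r4: r5=2^11=9
after ADD r2, r2, #4: r2=0+4=4
after ADD r6, r6, #3: r6=2+3=5
CMP r6, #11  (cmp 5,11)
BLT L1: taken
after LDR r4, [r2]: r4=M[4]=26
after XOR r5, r5, r4: r5=9^26=19
after ADD r2, r2, #4: r2=4+4=8
after ADD r6, r6, #3: r6=5+3=8
CMP r6, #11  (cmp 8,11)
BLT L1: taken
after LDR r4, [r2]: r4=M[8]=29
after XOR r5, r5, r4: r5=19^29=14
after ADD r2, r2, #4: r2=8+4=12
after ADD r6, r6, #3: r6=8+3=11
CMP r6, #11  (cmp 11,11)
BLT L1: not taken
STR r4, [4] → M[4]=29
halt.
Total executed instructions: 24.

24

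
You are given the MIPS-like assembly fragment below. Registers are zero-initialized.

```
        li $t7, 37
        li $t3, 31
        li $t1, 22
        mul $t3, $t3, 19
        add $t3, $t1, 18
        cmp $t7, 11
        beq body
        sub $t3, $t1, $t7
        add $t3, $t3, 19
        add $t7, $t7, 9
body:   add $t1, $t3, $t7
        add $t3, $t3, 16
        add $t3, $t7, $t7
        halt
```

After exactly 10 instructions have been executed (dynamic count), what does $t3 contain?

4

$t7=37
$t3=31
$t1=22
$t3=31*19=589
$t3=22+18=40
cmp $t7, 11  (cmp 37,11)
beq body: not taken
$t3=22-37=-15
$t3=(-15)+19=4
$t7=37+9=46
After step 10: $t3 = 4.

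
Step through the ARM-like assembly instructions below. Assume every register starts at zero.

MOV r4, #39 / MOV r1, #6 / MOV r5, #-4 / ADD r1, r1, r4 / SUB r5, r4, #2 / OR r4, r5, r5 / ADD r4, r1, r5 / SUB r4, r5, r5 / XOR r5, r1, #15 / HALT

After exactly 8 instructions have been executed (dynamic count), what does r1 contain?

r4=39
r1=6
r5=-4
r1=6+39=45
r5=39-2=37
r4=37|37=37
r4=45+37=82
r4=37-37=0
After step 8: r1 = 45.

45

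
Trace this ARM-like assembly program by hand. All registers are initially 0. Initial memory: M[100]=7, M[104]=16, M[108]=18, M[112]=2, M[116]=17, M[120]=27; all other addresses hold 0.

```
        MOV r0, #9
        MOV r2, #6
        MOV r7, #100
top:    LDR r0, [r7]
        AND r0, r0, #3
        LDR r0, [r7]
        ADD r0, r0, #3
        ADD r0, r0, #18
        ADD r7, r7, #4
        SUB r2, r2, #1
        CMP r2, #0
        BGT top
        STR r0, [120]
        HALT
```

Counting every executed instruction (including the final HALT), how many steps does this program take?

59

MOV r0, #9 → r0=9
MOV r2, #6 → r2=6
MOV r7, #100 → r7=100
LDR r0, [r7] → r0=M[100]=7
AND r0, r0, #3 → r0=7&3=3
LDR r0, [r7] → r0=M[100]=7
ADD r0, r0, #3 → r0=7+3=10
ADD r0, r0, #18 → r0=10+18=28
ADD r7, r7, #4 → r7=100+4=104
SUB r2, r2, #1 → r2=6-1=5
CMP r2, #0  (cmp 5,0)
BGT top: taken
LDR r0, [r7] → r0=M[104]=16
AND r0, r0, #3 → r0=16&3=0
LDR r0, [r7] → r0=M[104]=16
ADD r0, r0, #3 → r0=16+3=19
ADD r0, r0, #18 → r0=19+18=37
ADD r7, r7, #4 → r7=104+4=108
SUB r2, r2, #1 → r2=5-1=4
CMP r2, #0  (cmp 4,0)
BGT top: taken
LDR r0, [r7] → r0=M[108]=18
AND r0, r0, #3 → r0=18&3=2
LDR r0, [r7] → r0=M[108]=18
ADD r0, r0, #3 → r0=18+3=21
ADD r0, r0, #18 → r0=21+18=39
ADD r7, r7, #4 → r7=108+4=112
SUB r2, r2, #1 → r2=4-1=3
CMP r2, #0  (cmp 3,0)
BGT top: taken
LDR r0, [r7] → r0=M[112]=2
AND r0, r0, #3 → r0=2&3=2
LDR r0, [r7] → r0=M[112]=2
ADD r0, r0, #3 → r0=2+3=5
ADD r0, r0, #18 → r0=5+18=23
ADD r7, r7, #4 → r7=112+4=116
SUB r2, r2, #1 → r2=3-1=2
CMP r2, #0  (cmp 2,0)
BGT top: taken
LDR r0, [r7] → r0=M[116]=17
AND r0, r0, #3 → r0=17&3=1
LDR r0, [r7] → r0=M[116]=17
ADD r0, r0, #3 → r0=17+3=20
ADD r0, r0, #18 → r0=20+18=38
ADD r7, r7, #4 → r7=116+4=120
SUB r2, r2, #1 → r2=2-1=1
CMP r2, #0  (cmp 1,0)
BGT top: taken
LDR r0, [r7] → r0=M[120]=27
AND r0, r0, #3 → r0=27&3=3
LDR r0, [r7] → r0=M[120]=27
ADD r0, r0, #3 → r0=27+3=30
ADD r0, r0, #18 → r0=30+18=48
ADD r7, r7, #4 → r7=120+4=124
SUB r2, r2, #1 → r2=1-1=0
CMP r2, #0  (cmp 0,0)
BGT top: not taken
STR r0, [120] → M[120]=48
halt.
Total executed instructions: 59.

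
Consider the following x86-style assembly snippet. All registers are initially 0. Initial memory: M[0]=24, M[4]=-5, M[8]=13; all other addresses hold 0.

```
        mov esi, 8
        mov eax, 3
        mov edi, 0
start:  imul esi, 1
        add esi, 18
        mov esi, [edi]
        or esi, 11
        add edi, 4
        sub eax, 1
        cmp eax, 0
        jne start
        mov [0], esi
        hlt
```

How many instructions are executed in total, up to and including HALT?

mov esi, 8 → esi=8
mov eax, 3 → eax=3
mov edi, 0 → edi=0
imul esi, 1 → esi=8*1=8
add esi, 18 → esi=8+18=26
mov esi, [edi] → esi=M[0]=24
or esi, 11 → esi=24|11=27
add edi, 4 → edi=0+4=4
sub eax, 1 → eax=3-1=2
cmp eax, 0  (cmp 2,0)
jne start: taken
imul esi, 1 → esi=27*1=27
add esi, 18 → esi=27+18=45
mov esi, [edi] → esi=M[4]=-5
or esi, 11 → esi=(-5)|11=-5
add edi, 4 → edi=4+4=8
sub eax, 1 → eax=2-1=1
cmp eax, 0  (cmp 1,0)
jne start: taken
imul esi, 1 → esi=(-5)*1=-5
add esi, 18 → esi=(-5)+18=13
mov esi, [edi] → esi=M[8]=13
or esi, 11 → esi=13|11=15
add edi, 4 → edi=8+4=12
sub eax, 1 → eax=1-1=0
cmp eax, 0  (cmp 0,0)
jne start: not taken
mov [0], esi → M[0]=15
halt.
Total executed instructions: 29.

29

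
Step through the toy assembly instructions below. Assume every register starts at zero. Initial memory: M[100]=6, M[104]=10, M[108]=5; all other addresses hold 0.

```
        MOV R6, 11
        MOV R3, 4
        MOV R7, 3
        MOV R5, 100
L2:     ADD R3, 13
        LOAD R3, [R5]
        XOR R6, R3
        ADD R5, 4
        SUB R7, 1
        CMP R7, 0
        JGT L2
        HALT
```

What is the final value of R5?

after MOV R6, 11: R6=11
after MOV R3, 4: R3=4
after MOV R7, 3: R7=3
after MOV R5, 100: R5=100
after ADD R3, 13: R3=4+13=17
after LOAD R3, [R5]: R3=M[100]=6
after XOR R6, R3: R6=11^6=13
after ADD R5, 4: R5=100+4=104
after SUB R7, 1: R7=3-1=2
CMP R7, 0  (cmp 2,0)
JGT L2: taken
after ADD R3, 13: R3=6+13=19
after LOAD R3, [R5]: R3=M[104]=10
after XOR R6, R3: R6=13^10=7
after ADD R5, 4: R5=104+4=108
after SUB R7, 1: R7=2-1=1
CMP R7, 0  (cmp 1,0)
JGT L2: taken
after ADD R3, 13: R3=10+13=23
after LOAD R3, [R5]: R3=M[108]=5
after XOR R6, R3: R6=7^5=2
after ADD R5, 4: R5=108+4=112
after SUB R7, 1: R7=1-1=0
CMP R7, 0  (cmp 0,0)
JGT L2: not taken
halt.

112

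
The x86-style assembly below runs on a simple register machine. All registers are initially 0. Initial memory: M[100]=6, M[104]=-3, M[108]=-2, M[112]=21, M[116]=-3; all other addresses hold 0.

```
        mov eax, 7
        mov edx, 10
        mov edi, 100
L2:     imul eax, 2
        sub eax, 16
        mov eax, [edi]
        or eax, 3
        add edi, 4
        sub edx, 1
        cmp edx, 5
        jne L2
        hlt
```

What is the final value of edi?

120

mov eax, 7 → eax=7
mov edx, 10 → edx=10
mov edi, 100 → edi=100
imul eax, 2 → eax=7*2=14
sub eax, 16 → eax=14-16=-2
mov eax, [edi] → eax=M[100]=6
or eax, 3 → eax=6|3=7
add edi, 4 → edi=100+4=104
sub edx, 1 → edx=10-1=9
cmp edx, 5  (cmp 9,5)
jne L2: taken
imul eax, 2 → eax=7*2=14
sub eax, 16 → eax=14-16=-2
mov eax, [edi] → eax=M[104]=-3
or eax, 3 → eax=(-3)|3=-1
add edi, 4 → edi=104+4=108
sub edx, 1 → edx=9-1=8
cmp edx, 5  (cmp 8,5)
jne L2: taken
imul eax, 2 → eax=(-1)*2=-2
sub eax, 16 → eax=(-2)-16=-18
mov eax, [edi] → eax=M[108]=-2
or eax, 3 → eax=(-2)|3=-1
add edi, 4 → edi=108+4=112
sub edx, 1 → edx=8-1=7
cmp edx, 5  (cmp 7,5)
jne L2: taken
imul eax, 2 → eax=(-1)*2=-2
sub eax, 16 → eax=(-2)-16=-18
mov eax, [edi] → eax=M[112]=21
or eax, 3 → eax=21|3=23
add edi, 4 → edi=112+4=116
sub edx, 1 → edx=7-1=6
cmp edx, 5  (cmp 6,5)
jne L2: taken
imul eax, 2 → eax=23*2=46
sub eax, 16 → eax=46-16=30
mov eax, [edi] → eax=M[116]=-3
or eax, 3 → eax=(-3)|3=-1
add edi, 4 → edi=116+4=120
sub edx, 1 → edx=6-1=5
cmp edx, 5  (cmp 5,5)
jne L2: not taken
halt.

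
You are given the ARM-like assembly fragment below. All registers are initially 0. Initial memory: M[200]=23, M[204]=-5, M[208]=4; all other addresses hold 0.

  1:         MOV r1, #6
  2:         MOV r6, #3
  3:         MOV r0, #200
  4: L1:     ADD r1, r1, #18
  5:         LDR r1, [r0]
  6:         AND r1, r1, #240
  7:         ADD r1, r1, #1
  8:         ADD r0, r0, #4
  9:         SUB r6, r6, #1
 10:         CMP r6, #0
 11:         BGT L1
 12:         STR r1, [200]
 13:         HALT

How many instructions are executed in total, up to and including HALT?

29

MOV r1, #6 → r1=6
MOV r6, #3 → r6=3
MOV r0, #200 → r0=200
ADD r1, r1, #18 → r1=6+18=24
LDR r1, [r0] → r1=M[200]=23
AND r1, r1, #240 → r1=23&240=16
ADD r1, r1, #1 → r1=16+1=17
ADD r0, r0, #4 → r0=200+4=204
SUB r6, r6, #1 → r6=3-1=2
CMP r6, #0  (cmp 2,0)
BGT L1: taken
ADD r1, r1, #18 → r1=17+18=35
LDR r1, [r0] → r1=M[204]=-5
AND r1, r1, #240 → r1=(-5)&240=240
ADD r1, r1, #1 → r1=240+1=241
ADD r0, r0, #4 → r0=204+4=208
SUB r6, r6, #1 → r6=2-1=1
CMP r6, #0  (cmp 1,0)
BGT L1: taken
ADD r1, r1, #18 → r1=241+18=259
LDR r1, [r0] → r1=M[208]=4
AND r1, r1, #240 → r1=4&240=0
ADD r1, r1, #1 → r1=0+1=1
ADD r0, r0, #4 → r0=208+4=212
SUB r6, r6, #1 → r6=1-1=0
CMP r6, #0  (cmp 0,0)
BGT L1: not taken
STR r1, [200] → M[200]=1
halt.
Total executed instructions: 29.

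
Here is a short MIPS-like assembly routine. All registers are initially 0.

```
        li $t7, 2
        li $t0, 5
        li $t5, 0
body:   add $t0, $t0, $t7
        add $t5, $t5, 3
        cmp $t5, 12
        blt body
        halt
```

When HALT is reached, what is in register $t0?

13

li $t7, 2 → $t7=2
li $t0, 5 → $t0=5
li $t5, 0 → $t5=0
add $t0, $t0, $t7 → $t0=5+2=7
add $t5, $t5, 3 → $t5=0+3=3
cmp $t5, 12  (cmp 3,12)
blt body: taken
add $t0, $t0, $t7 → $t0=7+2=9
add $t5, $t5, 3 → $t5=3+3=6
cmp $t5, 12  (cmp 6,12)
blt body: taken
add $t0, $t0, $t7 → $t0=9+2=11
add $t5, $t5, 3 → $t5=6+3=9
cmp $t5, 12  (cmp 9,12)
blt body: taken
add $t0, $t0, $t7 → $t0=11+2=13
add $t5, $t5, 3 → $t5=9+3=12
cmp $t5, 12  (cmp 12,12)
blt body: not taken
halt.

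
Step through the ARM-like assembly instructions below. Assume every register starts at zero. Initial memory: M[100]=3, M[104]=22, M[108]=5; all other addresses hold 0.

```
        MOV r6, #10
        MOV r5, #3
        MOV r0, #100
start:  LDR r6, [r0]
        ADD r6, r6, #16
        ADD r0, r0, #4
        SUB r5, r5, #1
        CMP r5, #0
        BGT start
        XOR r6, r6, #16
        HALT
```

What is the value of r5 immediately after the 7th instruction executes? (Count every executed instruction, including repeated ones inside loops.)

2

after MOV r6, #10: r6=10
after MOV r5, #3: r5=3
after MOV r0, #100: r0=100
after LDR r6, [r0]: r6=M[100]=3
after ADD r6, r6, #16: r6=3+16=19
after ADD r0, r0, #4: r0=100+4=104
after SUB r5, r5, #1: r5=3-1=2
After step 7: r5 = 2.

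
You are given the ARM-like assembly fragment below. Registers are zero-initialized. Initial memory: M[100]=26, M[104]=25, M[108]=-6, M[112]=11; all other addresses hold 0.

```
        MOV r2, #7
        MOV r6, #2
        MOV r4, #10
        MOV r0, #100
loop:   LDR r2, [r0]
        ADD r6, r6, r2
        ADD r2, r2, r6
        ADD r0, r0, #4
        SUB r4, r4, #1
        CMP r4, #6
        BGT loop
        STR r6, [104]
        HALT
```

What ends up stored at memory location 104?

MOV r2, #7 → r2=7
MOV r6, #2 → r6=2
MOV r4, #10 → r4=10
MOV r0, #100 → r0=100
LDR r2, [r0] → r2=M[100]=26
ADD r6, r6, r2 → r6=2+26=28
ADD r2, r2, r6 → r2=26+28=54
ADD r0, r0, #4 → r0=100+4=104
SUB r4, r4, #1 → r4=10-1=9
CMP r4, #6  (cmp 9,6)
BGT loop: taken
LDR r2, [r0] → r2=M[104]=25
ADD r6, r6, r2 → r6=28+25=53
ADD r2, r2, r6 → r2=25+53=78
ADD r0, r0, #4 → r0=104+4=108
SUB r4, r4, #1 → r4=9-1=8
CMP r4, #6  (cmp 8,6)
BGT loop: taken
LDR r2, [r0] → r2=M[108]=-6
ADD r6, r6, r2 → r6=53+(-6)=47
ADD r2, r2, r6 → r2=(-6)+47=41
ADD r0, r0, #4 → r0=108+4=112
SUB r4, r4, #1 → r4=8-1=7
CMP r4, #6  (cmp 7,6)
BGT loop: taken
LDR r2, [r0] → r2=M[112]=11
ADD r6, r6, r2 → r6=47+11=58
ADD r2, r2, r6 → r2=11+58=69
ADD r0, r0, #4 → r0=112+4=116
SUB r4, r4, #1 → r4=7-1=6
CMP r4, #6  (cmp 6,6)
BGT loop: not taken
STR r6, [104] → M[104]=58
halt.

58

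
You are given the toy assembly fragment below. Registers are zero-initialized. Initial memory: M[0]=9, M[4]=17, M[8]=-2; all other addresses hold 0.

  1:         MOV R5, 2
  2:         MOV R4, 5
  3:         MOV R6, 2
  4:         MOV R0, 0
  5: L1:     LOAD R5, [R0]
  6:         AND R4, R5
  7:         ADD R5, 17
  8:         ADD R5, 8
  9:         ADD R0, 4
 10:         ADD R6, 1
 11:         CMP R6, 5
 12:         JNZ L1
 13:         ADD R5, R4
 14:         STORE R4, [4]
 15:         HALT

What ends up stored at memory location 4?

0

R5=2
R4=5
R6=2
R0=0
R5=M[0]=9
R4=5&9=1
R5=9+17=26
R5=26+8=34
R0=0+4=4
R6=2+1=3
CMP R6, 5  (cmp 3,5)
JNZ L1: taken
R5=M[4]=17
R4=1&17=1
R5=17+17=34
R5=34+8=42
R0=4+4=8
R6=3+1=4
CMP R6, 5  (cmp 4,5)
JNZ L1: taken
R5=M[8]=-2
R4=1&(-2)=0
R5=(-2)+17=15
R5=15+8=23
R0=8+4=12
R6=4+1=5
CMP R6, 5  (cmp 5,5)
JNZ L1: not taken
R5=23+0=23
STORE R4, [4] → M[4]=0
halt.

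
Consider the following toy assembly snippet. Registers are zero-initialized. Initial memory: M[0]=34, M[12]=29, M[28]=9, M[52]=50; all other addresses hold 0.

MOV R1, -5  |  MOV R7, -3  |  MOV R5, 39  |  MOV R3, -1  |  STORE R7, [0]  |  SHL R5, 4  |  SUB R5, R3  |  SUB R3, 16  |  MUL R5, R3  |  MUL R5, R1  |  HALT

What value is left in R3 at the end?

R1=-5
R7=-3
R5=39
R3=-1
STORE R7, [0] → M[0]=-3
R5=39<<4=624
R5=624-(-1)=625
R3=(-1)-16=-17
R5=625*(-17)=-10625
R5=(-10625)*(-5)=53125
halt.

-17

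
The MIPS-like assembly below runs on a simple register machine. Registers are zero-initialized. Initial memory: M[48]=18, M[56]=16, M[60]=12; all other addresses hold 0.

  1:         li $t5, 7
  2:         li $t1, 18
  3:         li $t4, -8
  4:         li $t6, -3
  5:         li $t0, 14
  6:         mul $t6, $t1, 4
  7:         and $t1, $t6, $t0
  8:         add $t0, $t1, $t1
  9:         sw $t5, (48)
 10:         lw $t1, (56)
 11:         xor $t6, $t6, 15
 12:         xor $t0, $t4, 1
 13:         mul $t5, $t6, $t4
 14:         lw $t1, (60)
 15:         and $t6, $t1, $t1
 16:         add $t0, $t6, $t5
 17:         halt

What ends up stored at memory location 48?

$t5=7
$t1=18
$t4=-8
$t6=-3
$t0=14
$t6=18*4=72
$t1=72&14=8
$t0=8+8=16
sw $t5, (48) → M[48]=7
$t1=M[56]=16
$t6=72^15=71
$t0=(-8)^1=-7
$t5=71*(-8)=-568
$t1=M[60]=12
$t6=12&12=12
$t0=12+(-568)=-556
halt.

7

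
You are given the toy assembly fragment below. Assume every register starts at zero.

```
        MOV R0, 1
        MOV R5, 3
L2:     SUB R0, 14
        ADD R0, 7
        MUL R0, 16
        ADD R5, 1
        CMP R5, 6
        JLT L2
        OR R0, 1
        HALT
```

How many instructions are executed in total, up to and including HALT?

R0=1
R5=3
R0=1-14=-13
R0=(-13)+7=-6
R0=(-6)*16=-96
R5=3+1=4
CMP R5, 6  (cmp 4,6)
JLT L2: taken
R0=(-96)-14=-110
R0=(-110)+7=-103
R0=(-103)*16=-1648
R5=4+1=5
CMP R5, 6  (cmp 5,6)
JLT L2: taken
R0=(-1648)-14=-1662
R0=(-1662)+7=-1655
R0=(-1655)*16=-26480
R5=5+1=6
CMP R5, 6  (cmp 6,6)
JLT L2: not taken
R0=(-26480)|1=-26479
halt.
Total executed instructions: 22.

22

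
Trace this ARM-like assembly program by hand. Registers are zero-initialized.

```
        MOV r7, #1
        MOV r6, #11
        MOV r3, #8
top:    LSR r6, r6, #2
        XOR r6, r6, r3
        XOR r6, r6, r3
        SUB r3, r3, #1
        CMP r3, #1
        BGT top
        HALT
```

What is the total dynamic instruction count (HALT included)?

MOV r7, #1 → r7=1
MOV r6, #11 → r6=11
MOV r3, #8 → r3=8
LSR r6, r6, #2 → r6=11>>2=2
XOR r6, r6, r3 → r6=2^8=10
XOR r6, r6, r3 → r6=10^8=2
SUB r3, r3, #1 → r3=8-1=7
CMP r3, #1  (cmp 7,1)
BGT top: taken
LSR r6, r6, #2 → r6=2>>2=0
XOR r6, r6, r3 → r6=0^7=7
XOR r6, r6, r3 → r6=7^7=0
SUB r3, r3, #1 → r3=7-1=6
CMP r3, #1  (cmp 6,1)
BGT top: taken
LSR r6, r6, #2 → r6=0>>2=0
XOR r6, r6, r3 → r6=0^6=6
XOR r6, r6, r3 → r6=6^6=0
SUB r3, r3, #1 → r3=6-1=5
CMP r3, #1  (cmp 5,1)
BGT top: taken
LSR r6, r6, #2 → r6=0>>2=0
XOR r6, r6, r3 → r6=0^5=5
XOR r6, r6, r3 → r6=5^5=0
SUB r3, r3, #1 → r3=5-1=4
CMP r3, #1  (cmp 4,1)
BGT top: taken
LSR r6, r6, #2 → r6=0>>2=0
XOR r6, r6, r3 → r6=0^4=4
XOR r6, r6, r3 → r6=4^4=0
SUB r3, r3, #1 → r3=4-1=3
CMP r3, #1  (cmp 3,1)
BGT top: taken
LSR r6, r6, #2 → r6=0>>2=0
XOR r6, r6, r3 → r6=0^3=3
XOR r6, r6, r3 → r6=3^3=0
SUB r3, r3, #1 → r3=3-1=2
CMP r3, #1  (cmp 2,1)
BGT top: taken
LSR r6, r6, #2 → r6=0>>2=0
XOR r6, r6, r3 → r6=0^2=2
XOR r6, r6, r3 → r6=2^2=0
SUB r3, r3, #1 → r3=2-1=1
CMP r3, #1  (cmp 1,1)
BGT top: not taken
halt.
Total executed instructions: 46.

46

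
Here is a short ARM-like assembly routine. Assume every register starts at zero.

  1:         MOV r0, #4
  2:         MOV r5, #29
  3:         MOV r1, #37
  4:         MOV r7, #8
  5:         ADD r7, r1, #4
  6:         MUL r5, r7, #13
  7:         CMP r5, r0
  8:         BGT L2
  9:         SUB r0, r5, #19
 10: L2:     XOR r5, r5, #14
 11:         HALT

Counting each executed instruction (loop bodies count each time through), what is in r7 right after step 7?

r0=4
r5=29
r1=37
r7=8
r7=37+4=41
r5=41*13=533
CMP r5, r0  (cmp 533,4)
After step 7: r7 = 41.

41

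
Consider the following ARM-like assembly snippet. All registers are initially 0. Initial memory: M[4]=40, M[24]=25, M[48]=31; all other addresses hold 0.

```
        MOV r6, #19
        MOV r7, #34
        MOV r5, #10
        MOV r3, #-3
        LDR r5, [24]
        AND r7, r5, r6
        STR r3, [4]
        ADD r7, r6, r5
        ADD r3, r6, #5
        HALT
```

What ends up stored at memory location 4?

r6=19
r7=34
r5=10
r3=-3
r5=M[24]=25
r7=25&19=17
STR r3, [4] → M[4]=-3
r7=19+25=44
r3=19+5=24
halt.

-3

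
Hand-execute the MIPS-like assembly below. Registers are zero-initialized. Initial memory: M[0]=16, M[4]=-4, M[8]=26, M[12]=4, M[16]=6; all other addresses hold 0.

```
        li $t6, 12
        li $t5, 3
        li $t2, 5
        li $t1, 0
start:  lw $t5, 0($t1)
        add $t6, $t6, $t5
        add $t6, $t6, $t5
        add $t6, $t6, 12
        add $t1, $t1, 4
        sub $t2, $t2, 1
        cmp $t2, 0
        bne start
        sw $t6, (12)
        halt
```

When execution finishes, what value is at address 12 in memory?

after li $t6, 12: $t6=12
after li $t5, 3: $t5=3
after li $t2, 5: $t2=5
after li $t1, 0: $t1=0
after lw $t5, 0($t1): $t5=M[0]=16
after add $t6, $t6, $t5: $t6=12+16=28
after add $t6, $t6, $t5: $t6=28+16=44
after add $t6, $t6, 12: $t6=44+12=56
after add $t1, $t1, 4: $t1=0+4=4
after sub $t2, $t2, 1: $t2=5-1=4
cmp $t2, 0  (cmp 4,0)
bne start: taken
after lw $t5, 0($t1): $t5=M[4]=-4
after add $t6, $t6, $t5: $t6=56+(-4)=52
after add $t6, $t6, $t5: $t6=52+(-4)=48
after add $t6, $t6, 12: $t6=48+12=60
after add $t1, $t1, 4: $t1=4+4=8
after sub $t2, $t2, 1: $t2=4-1=3
cmp $t2, 0  (cmp 3,0)
bne start: taken
after lw $t5, 0($t1): $t5=M[8]=26
after add $t6, $t6, $t5: $t6=60+26=86
after add $t6, $t6, $t5: $t6=86+26=112
after add $t6, $t6, 12: $t6=112+12=124
after add $t1, $t1, 4: $t1=8+4=12
after sub $t2, $t2, 1: $t2=3-1=2
cmp $t2, 0  (cmp 2,0)
bne start: taken
after lw $t5, 0($t1): $t5=M[12]=4
after add $t6, $t6, $t5: $t6=124+4=128
after add $t6, $t6, $t5: $t6=128+4=132
after add $t6, $t6, 12: $t6=132+12=144
after add $t1, $t1, 4: $t1=12+4=16
after sub $t2, $t2, 1: $t2=2-1=1
cmp $t2, 0  (cmp 1,0)
bne start: taken
after lw $t5, 0($t1): $t5=M[16]=6
after add $t6, $t6, $t5: $t6=144+6=150
after add $t6, $t6, $t5: $t6=150+6=156
after add $t6, $t6, 12: $t6=156+12=168
after add $t1, $t1, 4: $t1=16+4=20
after sub $t2, $t2, 1: $t2=1-1=0
cmp $t2, 0  (cmp 0,0)
bne start: not taken
sw $t6, (12) → M[12]=168
halt.

168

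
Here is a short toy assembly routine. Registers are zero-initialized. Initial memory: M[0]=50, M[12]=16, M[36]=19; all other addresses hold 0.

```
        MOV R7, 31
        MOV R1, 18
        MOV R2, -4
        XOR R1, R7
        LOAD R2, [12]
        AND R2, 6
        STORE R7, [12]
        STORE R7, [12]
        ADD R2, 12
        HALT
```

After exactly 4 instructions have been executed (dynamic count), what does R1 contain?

after MOV R7, 31: R7=31
after MOV R1, 18: R1=18
after MOV R2, -4: R2=-4
after XOR R1, R7: R1=18^31=13
After step 4: R1 = 13.

13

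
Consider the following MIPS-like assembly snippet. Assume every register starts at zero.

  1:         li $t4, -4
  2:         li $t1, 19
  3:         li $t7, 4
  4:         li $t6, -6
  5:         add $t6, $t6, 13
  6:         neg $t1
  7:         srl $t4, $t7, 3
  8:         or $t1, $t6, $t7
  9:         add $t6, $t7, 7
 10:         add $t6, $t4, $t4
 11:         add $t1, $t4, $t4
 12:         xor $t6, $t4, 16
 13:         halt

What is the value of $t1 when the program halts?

0

li $t4, -4 → $t4=-4
li $t1, 19 → $t1=19
li $t7, 4 → $t7=4
li $t6, -6 → $t6=-6
add $t6, $t6, 13 → $t6=(-6)+13=7
neg $t1 → $t1=-(19)=-19
srl $t4, $t7, 3 → $t4=4>>3=0
or $t1, $t6, $t7 → $t1=7|4=7
add $t6, $t7, 7 → $t6=4+7=11
add $t6, $t4, $t4 → $t6=0+0=0
add $t1, $t4, $t4 → $t1=0+0=0
xor $t6, $t4, 16 → $t6=0^16=16
halt.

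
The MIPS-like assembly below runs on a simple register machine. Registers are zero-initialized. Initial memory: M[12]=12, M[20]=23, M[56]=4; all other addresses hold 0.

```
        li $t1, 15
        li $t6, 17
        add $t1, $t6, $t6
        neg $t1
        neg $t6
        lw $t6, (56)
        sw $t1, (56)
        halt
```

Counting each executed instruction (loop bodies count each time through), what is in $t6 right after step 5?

$t1=15
$t6=17
$t1=17+17=34
$t1=-(34)=-34
$t6=-(17)=-17
After step 5: $t6 = -17.

-17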